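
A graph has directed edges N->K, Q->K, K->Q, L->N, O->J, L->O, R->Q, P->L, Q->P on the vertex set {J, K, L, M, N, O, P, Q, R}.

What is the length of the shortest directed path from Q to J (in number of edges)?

4

Distance 0: Q.
Distance 1: K, P.
Distance 2: L.
Distance 3: N, O.
Distance 4: J — contains J.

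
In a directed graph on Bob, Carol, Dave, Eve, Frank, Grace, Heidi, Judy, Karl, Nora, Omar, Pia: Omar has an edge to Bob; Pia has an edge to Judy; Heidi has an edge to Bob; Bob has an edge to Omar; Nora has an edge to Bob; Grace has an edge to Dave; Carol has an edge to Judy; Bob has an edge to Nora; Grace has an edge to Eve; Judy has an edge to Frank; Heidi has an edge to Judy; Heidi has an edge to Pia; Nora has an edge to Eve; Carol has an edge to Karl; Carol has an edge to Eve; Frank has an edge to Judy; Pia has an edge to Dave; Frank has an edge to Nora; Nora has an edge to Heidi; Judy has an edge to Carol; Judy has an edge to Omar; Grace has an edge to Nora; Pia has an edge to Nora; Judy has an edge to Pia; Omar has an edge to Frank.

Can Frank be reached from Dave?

No

Dave has no outgoing edges, so nothing is reachable from it.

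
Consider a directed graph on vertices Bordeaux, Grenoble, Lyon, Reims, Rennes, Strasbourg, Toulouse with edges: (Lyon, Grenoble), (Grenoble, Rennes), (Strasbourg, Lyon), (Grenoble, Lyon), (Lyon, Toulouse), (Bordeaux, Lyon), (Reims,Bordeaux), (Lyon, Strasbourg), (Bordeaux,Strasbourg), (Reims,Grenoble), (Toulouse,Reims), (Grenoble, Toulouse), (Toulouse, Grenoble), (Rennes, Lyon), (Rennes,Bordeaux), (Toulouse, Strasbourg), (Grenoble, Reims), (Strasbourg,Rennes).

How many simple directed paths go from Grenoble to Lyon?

13

Grenoble→Lyon
Grenoble→Reims→Bordeaux→Lyon
Grenoble→Reims→Bordeaux→Strasbourg→Lyon
Grenoble→Reims→Bordeaux→Strasbourg→Rennes→Lyon
Grenoble→Rennes→Bordeaux→Lyon
Grenoble→Rennes→Bordeaux→Strasbourg→Lyon
Grenoble→Rennes→Lyon
Grenoble→Toulouse→Reims→Bordeaux→Lyon
Grenoble→Toulouse→Reims→Bordeaux→Strasbourg→Lyon
Grenoble→Toulouse→Reims→Bordeaux→Strasbourg→Rennes→Lyon
Grenoble→Toulouse→Strasbourg→Lyon
Grenoble→Toulouse→Strasbourg→Rennes→Bordeaux→Lyon
Grenoble→Toulouse→Strasbourg→Rennes→Lyon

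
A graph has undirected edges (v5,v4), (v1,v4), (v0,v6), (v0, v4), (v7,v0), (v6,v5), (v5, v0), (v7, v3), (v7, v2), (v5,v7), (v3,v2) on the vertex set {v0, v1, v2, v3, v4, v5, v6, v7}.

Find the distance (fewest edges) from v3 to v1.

Distance 0: v3.
Distance 1: v2, v7.
Distance 2: v0, v5.
Distance 3: v4, v6.
Distance 4: v1 — contains v1.

4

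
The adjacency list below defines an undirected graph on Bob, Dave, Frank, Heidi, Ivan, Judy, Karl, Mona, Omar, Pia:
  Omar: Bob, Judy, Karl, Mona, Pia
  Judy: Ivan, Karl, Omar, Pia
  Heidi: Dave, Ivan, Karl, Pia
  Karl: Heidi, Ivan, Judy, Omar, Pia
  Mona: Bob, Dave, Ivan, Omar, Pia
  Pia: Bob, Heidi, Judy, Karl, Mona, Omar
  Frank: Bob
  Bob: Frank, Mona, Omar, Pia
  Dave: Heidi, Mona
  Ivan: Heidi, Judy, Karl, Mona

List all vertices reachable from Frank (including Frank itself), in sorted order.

Start at Frank.
Its neighbours: Bob.
Then their neighbours: Mona, Omar, Pia.
Then next layer: Dave, Heidi, Ivan, Judy, Karl.
Every vertex is now reached.

Bob, Dave, Frank, Heidi, Ivan, Judy, Karl, Mona, Omar, Pia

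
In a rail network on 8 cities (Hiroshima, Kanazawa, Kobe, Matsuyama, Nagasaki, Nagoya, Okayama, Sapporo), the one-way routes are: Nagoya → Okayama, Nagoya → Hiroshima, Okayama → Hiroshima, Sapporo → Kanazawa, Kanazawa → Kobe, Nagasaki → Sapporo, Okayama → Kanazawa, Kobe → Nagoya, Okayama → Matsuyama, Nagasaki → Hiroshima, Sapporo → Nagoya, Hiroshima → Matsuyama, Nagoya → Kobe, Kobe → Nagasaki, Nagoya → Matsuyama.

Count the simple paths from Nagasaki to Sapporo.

1

Nagasaki→Sapporo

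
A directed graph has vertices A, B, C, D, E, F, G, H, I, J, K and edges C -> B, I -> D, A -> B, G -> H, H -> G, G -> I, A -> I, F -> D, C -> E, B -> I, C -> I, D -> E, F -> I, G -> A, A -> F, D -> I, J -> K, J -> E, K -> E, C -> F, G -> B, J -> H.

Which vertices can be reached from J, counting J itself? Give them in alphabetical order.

Start at J.
Its neighbours: E, H, K.
Then their neighbours: G.
Then next layer: A, B, I.
Then next layer: D, F.
Nothing further is reachable.

A, B, D, E, F, G, H, I, J, K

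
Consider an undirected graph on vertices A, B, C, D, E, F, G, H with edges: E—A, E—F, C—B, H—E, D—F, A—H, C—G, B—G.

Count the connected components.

2

From A: component {A, D, E, F, H}.
From B: component {B, C, G}.
That's 2 components.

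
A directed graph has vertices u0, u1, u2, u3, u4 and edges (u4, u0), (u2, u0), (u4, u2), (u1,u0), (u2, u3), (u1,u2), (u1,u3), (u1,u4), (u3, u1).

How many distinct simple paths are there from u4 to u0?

u4→u0
u4→u2→u0
u4→u2→u3→u1→u0

3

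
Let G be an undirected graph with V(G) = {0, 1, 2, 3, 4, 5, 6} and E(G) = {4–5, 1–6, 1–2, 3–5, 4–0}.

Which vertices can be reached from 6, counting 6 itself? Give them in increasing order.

Start at 6.
Its neighbours: 1.
Then their neighbours: 2.
Nothing further is reachable.

1, 2, 6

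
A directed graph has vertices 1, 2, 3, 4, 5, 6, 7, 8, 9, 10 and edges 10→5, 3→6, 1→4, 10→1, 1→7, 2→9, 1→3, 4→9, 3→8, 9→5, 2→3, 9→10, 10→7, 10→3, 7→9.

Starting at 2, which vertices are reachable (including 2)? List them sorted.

Start at 2.
Its neighbours: 3, 9.
Then their neighbours: 5, 6, 8, 10.
Then next layer: 1, 7.
Then next layer: 4.
Every vertex is now reached.

1, 2, 3, 4, 5, 6, 7, 8, 9, 10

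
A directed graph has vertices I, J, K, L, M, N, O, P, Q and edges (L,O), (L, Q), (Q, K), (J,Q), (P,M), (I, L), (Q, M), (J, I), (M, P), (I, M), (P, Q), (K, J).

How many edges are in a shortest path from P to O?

6

Distance 0: P.
Distance 1: M, Q.
Distance 2: K.
Distance 3: J.
Distance 4: I.
Distance 5: L.
Distance 6: O — contains O.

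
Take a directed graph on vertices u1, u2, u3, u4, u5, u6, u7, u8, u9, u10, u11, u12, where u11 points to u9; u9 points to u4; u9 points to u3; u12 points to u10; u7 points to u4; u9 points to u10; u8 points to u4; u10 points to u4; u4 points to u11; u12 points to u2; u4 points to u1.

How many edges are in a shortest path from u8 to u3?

Distance 0: u8.
Distance 1: u4.
Distance 2: u1, u11.
Distance 3: u9.
Distance 4: u3, u10 — contains u3.

4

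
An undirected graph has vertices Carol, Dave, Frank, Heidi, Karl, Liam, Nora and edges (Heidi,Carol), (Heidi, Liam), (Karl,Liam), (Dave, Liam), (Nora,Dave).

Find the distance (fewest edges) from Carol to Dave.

Distance 0: Carol.
Distance 1: Heidi.
Distance 2: Liam.
Distance 3: Dave, Karl — contains Dave.

3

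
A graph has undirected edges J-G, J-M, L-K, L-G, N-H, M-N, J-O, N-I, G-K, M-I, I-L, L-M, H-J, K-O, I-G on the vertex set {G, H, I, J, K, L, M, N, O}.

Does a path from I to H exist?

Explore from I.
Distance 1: reach G, L, M, N.
Distance 2: reach H, J, K.
Found H.

Yes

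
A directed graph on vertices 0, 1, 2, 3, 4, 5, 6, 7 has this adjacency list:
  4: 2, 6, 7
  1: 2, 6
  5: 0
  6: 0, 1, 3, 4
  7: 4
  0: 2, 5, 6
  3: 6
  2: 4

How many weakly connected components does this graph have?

1

From 0: component {0, 1, 2, 3, 4, 5, 6, 7}.
That's 1 component.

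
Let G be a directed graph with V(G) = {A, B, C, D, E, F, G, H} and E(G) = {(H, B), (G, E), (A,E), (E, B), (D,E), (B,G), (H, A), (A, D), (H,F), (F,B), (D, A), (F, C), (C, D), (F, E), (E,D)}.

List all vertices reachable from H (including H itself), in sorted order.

Start at H.
Its neighbours: A, B, F.
Then their neighbours: C, D, E, G.
Every vertex is now reached.

A, B, C, D, E, F, G, H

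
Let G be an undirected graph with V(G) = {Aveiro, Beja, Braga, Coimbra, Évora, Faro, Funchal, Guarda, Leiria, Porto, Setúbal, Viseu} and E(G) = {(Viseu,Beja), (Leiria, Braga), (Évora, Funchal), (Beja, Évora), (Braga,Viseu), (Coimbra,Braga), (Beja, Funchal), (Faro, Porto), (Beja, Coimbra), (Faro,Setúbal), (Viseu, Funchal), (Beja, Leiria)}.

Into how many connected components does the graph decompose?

4

From Aveiro: component {Aveiro}.
From Beja: component {Beja, Braga, Coimbra, Évora, Funchal, Leiria, Viseu}.
From Faro: component {Faro, Porto, Setúbal}.
From Guarda: component {Guarda}.
That's 4 components.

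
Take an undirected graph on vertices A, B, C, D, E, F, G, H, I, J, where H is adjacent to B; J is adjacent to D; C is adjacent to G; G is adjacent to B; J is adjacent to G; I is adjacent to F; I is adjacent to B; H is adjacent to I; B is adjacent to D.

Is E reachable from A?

A has no edges, so nothing is reachable from it.

No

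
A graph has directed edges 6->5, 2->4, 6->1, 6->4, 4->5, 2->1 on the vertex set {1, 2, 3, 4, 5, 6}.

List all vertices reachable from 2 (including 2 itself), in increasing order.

Start at 2.
Its neighbours: 1, 4.
Then their neighbours: 5.
Nothing further is reachable.

1, 2, 4, 5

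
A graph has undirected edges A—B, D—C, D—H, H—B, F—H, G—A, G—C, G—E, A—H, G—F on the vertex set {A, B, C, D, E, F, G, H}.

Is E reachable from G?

Yes

Explore from G.
Distance 1: reach A, C, E, F.
Found E.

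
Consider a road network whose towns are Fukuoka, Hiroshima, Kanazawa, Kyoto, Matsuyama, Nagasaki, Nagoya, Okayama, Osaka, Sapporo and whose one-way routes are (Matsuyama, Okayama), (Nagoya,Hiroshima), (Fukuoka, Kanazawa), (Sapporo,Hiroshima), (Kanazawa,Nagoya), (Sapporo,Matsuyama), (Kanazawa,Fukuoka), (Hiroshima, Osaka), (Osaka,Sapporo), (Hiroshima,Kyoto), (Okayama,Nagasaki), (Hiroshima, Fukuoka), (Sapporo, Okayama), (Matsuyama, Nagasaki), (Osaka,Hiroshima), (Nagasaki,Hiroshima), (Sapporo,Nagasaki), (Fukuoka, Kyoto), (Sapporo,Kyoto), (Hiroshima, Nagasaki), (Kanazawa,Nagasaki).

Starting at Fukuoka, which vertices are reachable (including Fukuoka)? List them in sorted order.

Fukuoka, Hiroshima, Kanazawa, Kyoto, Matsuyama, Nagasaki, Nagoya, Okayama, Osaka, Sapporo

Start at Fukuoka.
Its neighbours: Kanazawa, Kyoto.
Then their neighbours: Nagasaki, Nagoya.
Then next layer: Hiroshima.
Then next layer: Osaka.
Then next layer: Sapporo.
Then next layer: Matsuyama, Okayama.
Every vertex is now reached.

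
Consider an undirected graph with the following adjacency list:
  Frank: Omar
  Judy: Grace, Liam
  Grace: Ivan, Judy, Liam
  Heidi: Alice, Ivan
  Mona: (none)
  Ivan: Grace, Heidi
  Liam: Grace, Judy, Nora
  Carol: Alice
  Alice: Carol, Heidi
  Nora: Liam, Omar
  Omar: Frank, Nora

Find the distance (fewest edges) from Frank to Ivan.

5

Distance 0: Frank.
Distance 1: Omar.
Distance 2: Nora.
Distance 3: Liam.
Distance 4: Grace, Judy.
Distance 5: Ivan — contains Ivan.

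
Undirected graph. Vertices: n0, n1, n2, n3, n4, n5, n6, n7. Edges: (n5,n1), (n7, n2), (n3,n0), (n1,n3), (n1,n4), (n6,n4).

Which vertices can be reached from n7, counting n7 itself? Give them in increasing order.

n2, n7

Start at n7.
Its neighbours: n2.
Nothing further is reachable.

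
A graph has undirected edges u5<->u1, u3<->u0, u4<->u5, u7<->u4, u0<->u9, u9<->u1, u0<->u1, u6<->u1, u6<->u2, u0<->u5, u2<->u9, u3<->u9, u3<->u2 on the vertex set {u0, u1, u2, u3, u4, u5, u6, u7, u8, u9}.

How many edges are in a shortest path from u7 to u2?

5

Distance 0: u7.
Distance 1: u4.
Distance 2: u5.
Distance 3: u0, u1.
Distance 4: u3, u6, u9.
Distance 5: u2 — contains u2.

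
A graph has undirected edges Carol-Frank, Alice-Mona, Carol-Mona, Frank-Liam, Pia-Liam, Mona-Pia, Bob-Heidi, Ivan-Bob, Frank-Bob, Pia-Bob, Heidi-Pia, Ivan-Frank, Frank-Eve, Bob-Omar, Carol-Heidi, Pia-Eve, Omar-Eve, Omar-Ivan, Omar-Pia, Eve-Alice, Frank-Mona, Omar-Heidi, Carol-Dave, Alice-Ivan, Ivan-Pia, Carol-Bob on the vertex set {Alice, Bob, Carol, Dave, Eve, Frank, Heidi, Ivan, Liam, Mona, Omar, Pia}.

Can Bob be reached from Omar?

Explore from Omar.
Distance 1: reach Bob, Eve, Heidi, Ivan, Pia.
Found Bob.

Yes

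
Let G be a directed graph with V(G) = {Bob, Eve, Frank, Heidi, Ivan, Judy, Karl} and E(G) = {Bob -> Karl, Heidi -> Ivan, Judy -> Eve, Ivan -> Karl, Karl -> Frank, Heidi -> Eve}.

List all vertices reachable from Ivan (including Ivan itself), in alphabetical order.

Frank, Ivan, Karl

Start at Ivan.
Its neighbours: Karl.
Then their neighbours: Frank.
Nothing further is reachable.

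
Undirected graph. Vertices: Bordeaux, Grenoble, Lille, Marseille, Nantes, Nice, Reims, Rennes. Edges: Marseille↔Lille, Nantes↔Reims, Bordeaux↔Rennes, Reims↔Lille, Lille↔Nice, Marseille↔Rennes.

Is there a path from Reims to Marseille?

Yes

Explore from Reims.
Distance 1: reach Lille, Nantes.
Distance 2: reach Marseille, Nice.
Found Marseille.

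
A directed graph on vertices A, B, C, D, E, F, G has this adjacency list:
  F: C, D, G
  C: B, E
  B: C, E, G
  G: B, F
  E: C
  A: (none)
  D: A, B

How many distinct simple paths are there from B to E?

B→C→E
B→E
B→G→F→C→E

3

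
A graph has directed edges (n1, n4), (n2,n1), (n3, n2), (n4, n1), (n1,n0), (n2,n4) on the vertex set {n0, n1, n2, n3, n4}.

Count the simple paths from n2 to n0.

n2→n1→n0
n2→n4→n1→n0

2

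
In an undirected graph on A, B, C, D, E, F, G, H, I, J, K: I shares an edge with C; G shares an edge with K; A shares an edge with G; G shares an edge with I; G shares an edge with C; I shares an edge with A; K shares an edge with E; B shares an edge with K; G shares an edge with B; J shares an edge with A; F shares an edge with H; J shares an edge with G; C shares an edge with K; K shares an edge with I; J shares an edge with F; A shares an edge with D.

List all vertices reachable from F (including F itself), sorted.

A, B, C, D, E, F, G, H, I, J, K

Start at F.
Its neighbours: H, J.
Then their neighbours: A, G.
Then next layer: B, C, D, I, K.
Then next layer: E.
Every vertex is now reached.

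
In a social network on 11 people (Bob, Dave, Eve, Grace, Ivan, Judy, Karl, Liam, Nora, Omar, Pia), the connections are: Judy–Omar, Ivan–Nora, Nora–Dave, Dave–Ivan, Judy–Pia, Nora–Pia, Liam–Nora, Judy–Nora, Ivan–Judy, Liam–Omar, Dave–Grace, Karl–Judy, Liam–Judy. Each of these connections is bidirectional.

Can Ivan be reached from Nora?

Explore from Nora.
Distance 1: reach Dave, Ivan, Judy, Liam, Pia.
Found Ivan.

Yes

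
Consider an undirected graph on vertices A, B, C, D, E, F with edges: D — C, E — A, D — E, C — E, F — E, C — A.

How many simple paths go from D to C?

D–C
D–E–A–C
D–E–C

3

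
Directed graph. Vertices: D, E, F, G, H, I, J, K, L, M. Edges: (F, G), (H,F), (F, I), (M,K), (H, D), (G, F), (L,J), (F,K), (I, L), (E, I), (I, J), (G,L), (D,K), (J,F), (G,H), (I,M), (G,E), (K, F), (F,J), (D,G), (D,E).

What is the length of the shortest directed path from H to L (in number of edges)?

3

Distance 0: H.
Distance 1: D, F.
Distance 2: E, G, I, J, K.
Distance 3: L, M — contains L.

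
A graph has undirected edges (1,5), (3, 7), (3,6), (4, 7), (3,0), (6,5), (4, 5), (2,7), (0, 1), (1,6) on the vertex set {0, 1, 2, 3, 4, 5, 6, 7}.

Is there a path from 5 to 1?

Yes

Explore from 5.
Distance 1: reach 1, 4, 6.
Found 1.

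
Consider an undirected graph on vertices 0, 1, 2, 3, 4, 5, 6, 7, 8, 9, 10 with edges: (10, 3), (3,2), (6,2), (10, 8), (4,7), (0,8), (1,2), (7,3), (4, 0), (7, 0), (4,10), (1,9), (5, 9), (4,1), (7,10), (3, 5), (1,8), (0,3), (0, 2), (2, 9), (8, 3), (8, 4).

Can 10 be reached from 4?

Explore from 4.
Distance 1: reach 0, 1, 7, 8, 10.
Found 10.

Yes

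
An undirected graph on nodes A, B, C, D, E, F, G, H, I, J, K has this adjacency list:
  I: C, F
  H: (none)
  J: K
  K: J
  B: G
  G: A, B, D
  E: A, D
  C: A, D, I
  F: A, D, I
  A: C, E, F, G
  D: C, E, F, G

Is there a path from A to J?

Explore from A.
Distance 1: reach C, E, F, G.
Distance 2: reach B, D, I.
The search is exhausted without reaching J; it lies in a different component.

No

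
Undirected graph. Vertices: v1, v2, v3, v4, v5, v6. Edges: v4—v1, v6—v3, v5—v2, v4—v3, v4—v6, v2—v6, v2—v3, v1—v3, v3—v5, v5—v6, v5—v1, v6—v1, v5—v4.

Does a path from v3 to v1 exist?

Yes

Explore from v3.
Distance 1: reach v1, v2, v4, v5, v6.
Found v1.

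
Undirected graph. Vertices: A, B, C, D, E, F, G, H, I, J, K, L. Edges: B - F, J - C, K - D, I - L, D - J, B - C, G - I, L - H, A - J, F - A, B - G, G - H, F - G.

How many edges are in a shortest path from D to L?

Distance 0: D.
Distance 1: J, K.
Distance 2: A, C.
Distance 3: B, F.
Distance 4: G.
Distance 5: H, I.
Distance 6: L — contains L.

6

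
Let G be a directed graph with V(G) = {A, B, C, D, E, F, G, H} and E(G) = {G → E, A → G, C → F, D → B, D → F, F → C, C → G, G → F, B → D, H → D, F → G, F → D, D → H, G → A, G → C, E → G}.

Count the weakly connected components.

From A: component {A, B, C, D, E, F, G, H}.
That's 1 component.

1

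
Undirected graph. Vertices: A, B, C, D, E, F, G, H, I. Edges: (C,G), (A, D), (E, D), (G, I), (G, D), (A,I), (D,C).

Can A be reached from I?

Explore from I.
Distance 1: reach A, G.
Found A.

Yes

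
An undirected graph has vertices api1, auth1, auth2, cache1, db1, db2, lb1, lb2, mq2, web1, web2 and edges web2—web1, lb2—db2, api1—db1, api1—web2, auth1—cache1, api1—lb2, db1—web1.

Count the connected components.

5

From api1: component {api1, db1, db2, lb2, web1, web2}.
From auth1: component {auth1, cache1}.
From auth2: component {auth2}.
From lb1: component {lb1}.
From mq2: component {mq2}.
That's 5 components.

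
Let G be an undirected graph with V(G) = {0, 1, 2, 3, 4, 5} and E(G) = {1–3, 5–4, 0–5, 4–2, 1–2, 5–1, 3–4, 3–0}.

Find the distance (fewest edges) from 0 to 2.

3

Distance 0: 0.
Distance 1: 3, 5.
Distance 2: 1, 4.
Distance 3: 2 — contains 2.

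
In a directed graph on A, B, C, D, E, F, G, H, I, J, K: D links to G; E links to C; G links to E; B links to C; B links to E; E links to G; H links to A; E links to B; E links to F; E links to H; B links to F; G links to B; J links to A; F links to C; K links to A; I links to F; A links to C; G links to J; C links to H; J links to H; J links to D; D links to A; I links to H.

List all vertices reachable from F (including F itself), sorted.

Start at F.
Its neighbours: C.
Then their neighbours: H.
Then next layer: A.
Nothing further is reachable.

A, C, F, H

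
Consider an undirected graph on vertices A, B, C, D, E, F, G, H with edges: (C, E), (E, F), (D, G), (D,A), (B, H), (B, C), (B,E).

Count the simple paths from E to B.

E–B
E–C–B

2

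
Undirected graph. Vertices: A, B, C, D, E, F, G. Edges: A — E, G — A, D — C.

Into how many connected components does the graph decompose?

From A: component {A, E, G}.
From B: component {B}.
From C: component {C, D}.
From F: component {F}.
That's 4 components.

4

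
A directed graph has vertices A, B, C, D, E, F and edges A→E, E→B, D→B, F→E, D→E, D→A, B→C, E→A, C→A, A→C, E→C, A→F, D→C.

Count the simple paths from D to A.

6

D→A
D→B→C→A
D→C→A
D→E→A
D→E→B→C→A
D→E→C→A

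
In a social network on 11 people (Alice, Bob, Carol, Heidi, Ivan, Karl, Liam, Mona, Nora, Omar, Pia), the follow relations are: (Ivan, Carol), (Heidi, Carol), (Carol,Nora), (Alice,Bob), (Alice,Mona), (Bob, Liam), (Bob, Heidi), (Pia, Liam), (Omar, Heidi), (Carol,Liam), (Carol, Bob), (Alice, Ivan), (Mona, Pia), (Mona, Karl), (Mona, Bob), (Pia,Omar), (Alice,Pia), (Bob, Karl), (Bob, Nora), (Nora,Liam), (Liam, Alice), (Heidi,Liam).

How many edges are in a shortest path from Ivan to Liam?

Distance 0: Ivan.
Distance 1: Carol.
Distance 2: Bob, Liam, Nora — contains Liam.

2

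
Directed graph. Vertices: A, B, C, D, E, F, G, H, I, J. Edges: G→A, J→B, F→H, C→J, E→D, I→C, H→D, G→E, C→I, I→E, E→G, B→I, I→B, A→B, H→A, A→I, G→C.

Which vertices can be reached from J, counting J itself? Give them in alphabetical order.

Start at J.
Its neighbours: B.
Then their neighbours: I.
Then next layer: C, E.
Then next layer: D, G.
Then next layer: A.
Nothing further is reachable.

A, B, C, D, E, G, I, J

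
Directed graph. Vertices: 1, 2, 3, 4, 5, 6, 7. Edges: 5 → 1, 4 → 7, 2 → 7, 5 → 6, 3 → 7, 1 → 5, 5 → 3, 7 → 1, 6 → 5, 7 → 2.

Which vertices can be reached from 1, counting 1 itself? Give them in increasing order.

1, 2, 3, 5, 6, 7

Start at 1.
Its neighbours: 5.
Then their neighbours: 3, 6.
Then next layer: 7.
Then next layer: 2.
Nothing further is reachable.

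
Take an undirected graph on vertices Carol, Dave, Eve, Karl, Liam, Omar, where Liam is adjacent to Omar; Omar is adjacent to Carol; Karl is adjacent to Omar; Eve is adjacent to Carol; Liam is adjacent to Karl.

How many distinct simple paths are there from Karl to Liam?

Karl–Liam
Karl–Omar–Liam

2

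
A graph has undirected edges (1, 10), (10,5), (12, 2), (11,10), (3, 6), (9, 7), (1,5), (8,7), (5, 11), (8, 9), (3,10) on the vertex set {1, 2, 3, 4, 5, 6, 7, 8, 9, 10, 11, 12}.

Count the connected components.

From 1: component {1, 3, 5, 6, 10, 11}.
From 2: component {2, 12}.
From 4: component {4}.
From 7: component {7, 8, 9}.
That's 4 components.

4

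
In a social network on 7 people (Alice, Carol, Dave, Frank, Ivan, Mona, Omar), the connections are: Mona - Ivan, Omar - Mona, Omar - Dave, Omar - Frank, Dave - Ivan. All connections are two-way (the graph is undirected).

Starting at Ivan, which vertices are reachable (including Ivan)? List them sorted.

Dave, Frank, Ivan, Mona, Omar

Start at Ivan.
Its neighbours: Dave, Mona.
Then their neighbours: Omar.
Then next layer: Frank.
Nothing further is reachable.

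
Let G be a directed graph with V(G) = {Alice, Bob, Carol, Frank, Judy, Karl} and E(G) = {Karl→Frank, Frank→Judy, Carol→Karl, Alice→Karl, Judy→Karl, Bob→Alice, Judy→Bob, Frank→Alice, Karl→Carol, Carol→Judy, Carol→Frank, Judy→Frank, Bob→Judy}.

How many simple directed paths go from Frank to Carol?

3

Frank→Alice→Karl→Carol
Frank→Judy→Bob→Alice→Karl→Carol
Frank→Judy→Karl→Carol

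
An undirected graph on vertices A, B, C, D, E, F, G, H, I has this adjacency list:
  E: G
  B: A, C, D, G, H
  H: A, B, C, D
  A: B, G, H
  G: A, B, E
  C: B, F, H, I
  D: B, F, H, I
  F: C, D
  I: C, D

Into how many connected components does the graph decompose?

From A: component {A, B, C, D, E, F, G, H, I}.
That's 1 component.

1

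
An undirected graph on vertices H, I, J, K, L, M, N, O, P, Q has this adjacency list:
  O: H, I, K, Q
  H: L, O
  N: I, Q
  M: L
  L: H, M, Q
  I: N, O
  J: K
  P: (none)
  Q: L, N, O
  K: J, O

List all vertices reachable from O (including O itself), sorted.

Start at O.
Its neighbours: H, I, K, Q.
Then their neighbours: J, L, N.
Then next layer: M.
Nothing further is reachable.

H, I, J, K, L, M, N, O, Q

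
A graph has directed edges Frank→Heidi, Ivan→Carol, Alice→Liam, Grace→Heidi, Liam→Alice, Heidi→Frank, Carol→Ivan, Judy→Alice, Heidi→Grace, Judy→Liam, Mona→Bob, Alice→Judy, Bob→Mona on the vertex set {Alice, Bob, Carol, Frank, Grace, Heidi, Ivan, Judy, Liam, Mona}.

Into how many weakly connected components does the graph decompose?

4

From Alice: component {Alice, Judy, Liam}.
From Bob: component {Bob, Mona}.
From Carol: component {Carol, Ivan}.
From Frank: component {Frank, Grace, Heidi}.
That's 4 components.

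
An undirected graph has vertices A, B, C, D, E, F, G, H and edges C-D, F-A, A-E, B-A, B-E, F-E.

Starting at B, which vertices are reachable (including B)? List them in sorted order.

A, B, E, F

Start at B.
Its neighbours: A, E.
Then their neighbours: F.
Nothing further is reachable.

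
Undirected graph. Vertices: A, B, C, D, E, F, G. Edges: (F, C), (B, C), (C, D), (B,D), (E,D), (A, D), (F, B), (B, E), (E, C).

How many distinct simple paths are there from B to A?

7

B–C–D–A
B–C–E–D–A
B–D–A
B–E–C–D–A
B–E–D–A
B–F–C–D–A
B–F–C–E–D–A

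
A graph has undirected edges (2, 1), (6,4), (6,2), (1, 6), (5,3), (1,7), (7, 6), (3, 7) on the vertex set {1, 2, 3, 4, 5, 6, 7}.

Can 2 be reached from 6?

Yes

Explore from 6.
Distance 1: reach 1, 2, 4, 7.
Found 2.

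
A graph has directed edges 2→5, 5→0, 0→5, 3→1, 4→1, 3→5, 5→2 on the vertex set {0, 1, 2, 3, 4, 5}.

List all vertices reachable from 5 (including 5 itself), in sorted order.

0, 2, 5

Start at 5.
Its neighbours: 0, 2.
Nothing further is reachable.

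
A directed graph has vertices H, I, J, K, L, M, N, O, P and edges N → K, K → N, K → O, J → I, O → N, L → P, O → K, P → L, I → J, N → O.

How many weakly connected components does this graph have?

5

From H: component {H}.
From I: component {I, J}.
From K: component {K, N, O}.
From L: component {L, P}.
From M: component {M}.
That's 5 components.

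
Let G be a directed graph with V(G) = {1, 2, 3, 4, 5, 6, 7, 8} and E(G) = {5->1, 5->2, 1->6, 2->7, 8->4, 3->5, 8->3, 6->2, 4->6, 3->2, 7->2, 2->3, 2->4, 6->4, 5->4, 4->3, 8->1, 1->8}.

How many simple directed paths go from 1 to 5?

6

1→6→2→3→5
1→6→2→4→3→5
1→6→4→3→5
1→8→3→5
1→8→4→3→5
1→8→4→6→2→3→5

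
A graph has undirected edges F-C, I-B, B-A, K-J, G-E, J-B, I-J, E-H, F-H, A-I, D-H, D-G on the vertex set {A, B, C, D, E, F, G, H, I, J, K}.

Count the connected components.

2

From A: component {A, B, I, J, K}.
From C: component {C, D, E, F, G, H}.
That's 2 components.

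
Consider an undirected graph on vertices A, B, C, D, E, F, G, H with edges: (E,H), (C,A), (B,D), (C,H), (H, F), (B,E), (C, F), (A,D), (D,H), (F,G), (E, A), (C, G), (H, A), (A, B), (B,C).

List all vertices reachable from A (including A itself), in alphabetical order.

Start at A.
Its neighbours: B, C, D, E, H.
Then their neighbours: F, G.
Every vertex is now reached.

A, B, C, D, E, F, G, H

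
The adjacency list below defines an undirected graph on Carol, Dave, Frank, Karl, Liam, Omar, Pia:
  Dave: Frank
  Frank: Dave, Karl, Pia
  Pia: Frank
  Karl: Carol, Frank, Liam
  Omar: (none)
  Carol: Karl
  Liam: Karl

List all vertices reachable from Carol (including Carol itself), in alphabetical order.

Carol, Dave, Frank, Karl, Liam, Pia

Start at Carol.
Its neighbours: Karl.
Then their neighbours: Frank, Liam.
Then next layer: Dave, Pia.
Nothing further is reachable.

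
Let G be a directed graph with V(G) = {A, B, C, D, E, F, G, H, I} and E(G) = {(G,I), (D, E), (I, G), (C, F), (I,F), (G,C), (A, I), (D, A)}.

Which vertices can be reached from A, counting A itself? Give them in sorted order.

A, C, F, G, I

Start at A.
Its neighbours: I.
Then their neighbours: F, G.
Then next layer: C.
Nothing further is reachable.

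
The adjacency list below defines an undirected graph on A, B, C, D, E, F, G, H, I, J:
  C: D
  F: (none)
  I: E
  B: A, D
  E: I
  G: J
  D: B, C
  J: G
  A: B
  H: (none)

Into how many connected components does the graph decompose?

From A: component {A, B, C, D}.
From E: component {E, I}.
From F: component {F}.
From G: component {G, J}.
From H: component {H}.
That's 5 components.

5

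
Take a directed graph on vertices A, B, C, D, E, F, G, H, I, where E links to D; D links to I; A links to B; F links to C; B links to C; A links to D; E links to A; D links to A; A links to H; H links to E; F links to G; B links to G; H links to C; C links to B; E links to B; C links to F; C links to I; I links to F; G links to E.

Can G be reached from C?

Yes

Explore from C.
Distance 1: reach B, F, I.
Distance 2: reach G.
Found G.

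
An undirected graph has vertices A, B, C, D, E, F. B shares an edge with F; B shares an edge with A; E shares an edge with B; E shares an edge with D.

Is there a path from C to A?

C has no edges, so nothing is reachable from it.

No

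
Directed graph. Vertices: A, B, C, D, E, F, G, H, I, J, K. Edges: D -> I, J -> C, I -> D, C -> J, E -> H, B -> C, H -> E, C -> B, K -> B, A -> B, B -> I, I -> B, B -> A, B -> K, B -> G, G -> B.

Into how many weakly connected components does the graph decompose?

From A: component {A, B, C, D, G, I, J, K}.
From E: component {E, H}.
From F: component {F}.
That's 3 components.

3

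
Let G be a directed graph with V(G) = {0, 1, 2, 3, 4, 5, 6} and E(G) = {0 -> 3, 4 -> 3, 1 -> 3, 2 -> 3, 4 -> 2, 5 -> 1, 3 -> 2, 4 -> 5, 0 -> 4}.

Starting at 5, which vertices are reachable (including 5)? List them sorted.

Start at 5.
Its neighbours: 1.
Then their neighbours: 3.
Then next layer: 2.
Nothing further is reachable.

1, 2, 3, 5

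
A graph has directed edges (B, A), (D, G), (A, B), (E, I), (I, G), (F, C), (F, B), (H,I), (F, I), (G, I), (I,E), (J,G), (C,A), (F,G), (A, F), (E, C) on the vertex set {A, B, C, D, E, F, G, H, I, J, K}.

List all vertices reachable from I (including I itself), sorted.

A, B, C, E, F, G, I

Start at I.
Its neighbours: E, G.
Then their neighbours: C.
Then next layer: A.
Then next layer: B, F.
Nothing further is reachable.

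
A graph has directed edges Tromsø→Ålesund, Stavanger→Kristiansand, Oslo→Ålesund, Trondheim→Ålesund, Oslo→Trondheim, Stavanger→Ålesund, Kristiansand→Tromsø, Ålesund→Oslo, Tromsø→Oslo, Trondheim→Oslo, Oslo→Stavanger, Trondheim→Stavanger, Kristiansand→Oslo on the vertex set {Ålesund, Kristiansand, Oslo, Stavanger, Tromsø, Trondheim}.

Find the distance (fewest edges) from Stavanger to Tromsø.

2

Distance 0: Stavanger.
Distance 1: Ålesund, Kristiansand.
Distance 2: Oslo, Tromsø — contains Tromsø.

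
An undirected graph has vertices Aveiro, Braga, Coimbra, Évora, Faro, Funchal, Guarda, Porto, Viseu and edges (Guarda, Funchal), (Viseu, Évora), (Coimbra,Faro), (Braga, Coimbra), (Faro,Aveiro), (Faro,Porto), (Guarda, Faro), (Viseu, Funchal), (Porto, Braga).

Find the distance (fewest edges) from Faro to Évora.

4

Distance 0: Faro.
Distance 1: Aveiro, Coimbra, Guarda, Porto.
Distance 2: Braga, Funchal.
Distance 3: Viseu.
Distance 4: Évora — contains Évora.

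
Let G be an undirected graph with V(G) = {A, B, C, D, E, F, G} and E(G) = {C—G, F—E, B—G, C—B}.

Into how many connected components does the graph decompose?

From A: component {A}.
From B: component {B, C, G}.
From D: component {D}.
From E: component {E, F}.
That's 4 components.

4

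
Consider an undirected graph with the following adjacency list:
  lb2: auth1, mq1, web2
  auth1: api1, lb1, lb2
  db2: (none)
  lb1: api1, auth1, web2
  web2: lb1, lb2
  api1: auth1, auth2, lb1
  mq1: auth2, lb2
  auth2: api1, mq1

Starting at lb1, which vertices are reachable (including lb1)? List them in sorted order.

Start at lb1.
Its neighbours: api1, auth1, web2.
Then their neighbours: auth2, lb2.
Then next layer: mq1.
Nothing further is reachable.

api1, auth1, auth2, lb1, lb2, mq1, web2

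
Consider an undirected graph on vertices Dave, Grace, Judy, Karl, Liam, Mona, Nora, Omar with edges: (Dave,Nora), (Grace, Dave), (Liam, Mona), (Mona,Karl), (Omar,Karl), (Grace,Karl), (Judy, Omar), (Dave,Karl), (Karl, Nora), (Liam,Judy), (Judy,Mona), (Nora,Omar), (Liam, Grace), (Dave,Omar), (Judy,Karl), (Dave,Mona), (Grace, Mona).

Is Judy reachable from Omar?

Yes

Explore from Omar.
Distance 1: reach Dave, Judy, Karl, Nora.
Found Judy.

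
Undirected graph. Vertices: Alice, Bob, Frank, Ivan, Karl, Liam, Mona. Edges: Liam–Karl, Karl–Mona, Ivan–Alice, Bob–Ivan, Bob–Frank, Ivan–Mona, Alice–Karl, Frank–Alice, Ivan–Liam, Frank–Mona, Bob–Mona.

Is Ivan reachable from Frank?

Explore from Frank.
Distance 1: reach Alice, Bob, Mona.
Distance 2: reach Ivan, Karl.
Found Ivan.

Yes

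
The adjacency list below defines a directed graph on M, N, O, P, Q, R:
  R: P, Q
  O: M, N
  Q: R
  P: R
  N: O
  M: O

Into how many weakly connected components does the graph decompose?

From M: component {M, N, O}.
From P: component {P, Q, R}.
That's 2 components.

2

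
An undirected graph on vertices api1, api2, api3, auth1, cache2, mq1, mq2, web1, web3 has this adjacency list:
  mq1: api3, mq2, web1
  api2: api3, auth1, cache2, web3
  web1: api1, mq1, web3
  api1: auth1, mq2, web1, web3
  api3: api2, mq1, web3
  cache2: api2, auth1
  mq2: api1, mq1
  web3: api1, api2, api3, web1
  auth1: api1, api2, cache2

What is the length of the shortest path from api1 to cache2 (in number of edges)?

Distance 0: api1.
Distance 1: auth1, mq2, web1, web3.
Distance 2: api2, api3, cache2, mq1 — contains cache2.

2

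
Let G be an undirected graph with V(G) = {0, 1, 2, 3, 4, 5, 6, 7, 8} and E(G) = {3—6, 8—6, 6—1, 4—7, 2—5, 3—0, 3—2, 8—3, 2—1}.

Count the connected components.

2

From 0: component {0, 1, 2, 3, 5, 6, 8}.
From 4: component {4, 7}.
That's 2 components.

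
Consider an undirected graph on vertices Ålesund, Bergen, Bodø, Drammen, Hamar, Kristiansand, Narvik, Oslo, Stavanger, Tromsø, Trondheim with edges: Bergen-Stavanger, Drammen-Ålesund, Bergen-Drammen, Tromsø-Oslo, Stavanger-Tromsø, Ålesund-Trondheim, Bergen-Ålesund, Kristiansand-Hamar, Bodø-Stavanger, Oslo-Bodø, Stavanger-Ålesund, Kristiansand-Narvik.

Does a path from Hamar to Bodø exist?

Explore from Hamar.
Distance 1: reach Kristiansand.
Distance 2: reach Narvik.
The search is exhausted without reaching Bodø; it lies in a different component.

No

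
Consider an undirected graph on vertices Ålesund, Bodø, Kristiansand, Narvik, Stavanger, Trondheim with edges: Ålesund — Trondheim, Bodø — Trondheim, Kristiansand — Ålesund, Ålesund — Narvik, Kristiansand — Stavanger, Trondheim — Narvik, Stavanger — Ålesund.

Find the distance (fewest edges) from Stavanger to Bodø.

3

Distance 0: Stavanger.
Distance 1: Ålesund, Kristiansand.
Distance 2: Narvik, Trondheim.
Distance 3: Bodø — contains Bodø.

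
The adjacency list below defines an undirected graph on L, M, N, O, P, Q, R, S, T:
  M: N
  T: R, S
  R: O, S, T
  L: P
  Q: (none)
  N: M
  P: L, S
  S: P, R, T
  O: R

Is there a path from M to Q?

Explore from M.
Distance 1: reach N.
The search is exhausted without reaching Q; it lies in a different component.

No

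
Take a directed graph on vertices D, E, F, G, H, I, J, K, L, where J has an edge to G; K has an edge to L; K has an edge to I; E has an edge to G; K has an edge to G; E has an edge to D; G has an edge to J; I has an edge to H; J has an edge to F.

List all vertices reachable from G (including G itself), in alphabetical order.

Start at G.
Its neighbours: J.
Then their neighbours: F.
Nothing further is reachable.

F, G, J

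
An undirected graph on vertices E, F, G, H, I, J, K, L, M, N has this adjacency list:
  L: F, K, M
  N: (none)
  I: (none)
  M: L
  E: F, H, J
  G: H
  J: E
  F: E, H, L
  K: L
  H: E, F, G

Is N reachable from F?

No

Explore from F.
Distance 1: reach E, H, L.
Distance 2: reach G, J, K, M.
The search is exhausted without reaching N; it lies in a different component.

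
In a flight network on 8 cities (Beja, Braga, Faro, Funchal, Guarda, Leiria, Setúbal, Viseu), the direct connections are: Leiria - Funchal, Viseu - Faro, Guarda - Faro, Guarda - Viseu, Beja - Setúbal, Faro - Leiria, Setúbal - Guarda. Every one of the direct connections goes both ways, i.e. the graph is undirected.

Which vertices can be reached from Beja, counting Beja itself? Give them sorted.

Start at Beja.
Its neighbours: Setúbal.
Then their neighbours: Guarda.
Then next layer: Faro, Viseu.
Then next layer: Leiria.
Then next layer: Funchal.
Nothing further is reachable.

Beja, Faro, Funchal, Guarda, Leiria, Setúbal, Viseu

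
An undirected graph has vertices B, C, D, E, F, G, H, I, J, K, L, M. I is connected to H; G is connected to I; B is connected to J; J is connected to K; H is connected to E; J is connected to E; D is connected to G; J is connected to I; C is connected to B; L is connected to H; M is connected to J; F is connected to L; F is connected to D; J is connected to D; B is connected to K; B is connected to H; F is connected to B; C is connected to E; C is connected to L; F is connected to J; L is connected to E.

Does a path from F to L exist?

Yes

Explore from F.
Distance 1: reach B, D, J, L.
Found L.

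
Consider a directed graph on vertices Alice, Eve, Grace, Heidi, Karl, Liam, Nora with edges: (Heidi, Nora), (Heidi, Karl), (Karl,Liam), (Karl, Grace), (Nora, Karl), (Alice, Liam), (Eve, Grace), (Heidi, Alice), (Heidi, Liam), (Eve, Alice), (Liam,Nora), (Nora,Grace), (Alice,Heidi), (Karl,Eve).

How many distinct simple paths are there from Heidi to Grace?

Heidi→Alice→Liam→Nora→Grace
Heidi→Alice→Liam→Nora→Karl→Eve→Grace
Heidi→Alice→Liam→Nora→Karl→Grace
Heidi→Karl→Eve→Alice→Liam→Nora→Grace
Heidi→Karl→Eve→Grace
Heidi→Karl→Grace
Heidi→Karl→Liam→Nora→Grace
Heidi→Liam→Nora→Grace
Heidi→Liam→Nora→Karl→Eve→Grace
Heidi→Liam→Nora→Karl→Grace
Heidi→Nora→Grace
Heidi→Nora→Karl→Eve→Grace
Heidi→Nora→Karl→Grace

13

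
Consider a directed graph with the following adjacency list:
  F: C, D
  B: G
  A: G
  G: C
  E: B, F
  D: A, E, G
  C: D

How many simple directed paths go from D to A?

1

D→A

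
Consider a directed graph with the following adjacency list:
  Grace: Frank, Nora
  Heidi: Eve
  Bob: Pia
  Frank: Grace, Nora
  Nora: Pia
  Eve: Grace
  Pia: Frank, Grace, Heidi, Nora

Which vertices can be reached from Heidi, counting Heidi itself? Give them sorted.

Eve, Frank, Grace, Heidi, Nora, Pia

Start at Heidi.
Its neighbours: Eve.
Then their neighbours: Grace.
Then next layer: Frank, Nora.
Then next layer: Pia.
Nothing further is reachable.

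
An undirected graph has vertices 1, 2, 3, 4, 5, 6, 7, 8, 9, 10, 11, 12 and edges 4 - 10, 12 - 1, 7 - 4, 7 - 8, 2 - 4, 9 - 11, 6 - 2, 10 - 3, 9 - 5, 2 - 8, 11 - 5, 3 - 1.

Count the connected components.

2

From 1: component {1, 2, 3, 4, 6, 7, 8, 10, 12}.
From 5: component {5, 9, 11}.
That's 2 components.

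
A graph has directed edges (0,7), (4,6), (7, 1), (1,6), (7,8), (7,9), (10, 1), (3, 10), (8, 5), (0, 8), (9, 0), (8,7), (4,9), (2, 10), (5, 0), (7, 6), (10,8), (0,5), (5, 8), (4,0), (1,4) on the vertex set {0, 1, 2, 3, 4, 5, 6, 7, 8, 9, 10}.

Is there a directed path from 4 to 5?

Explore from 4.
Distance 1: reach 0, 6, 9.
Distance 2: reach 5, 7, 8.
Found 5.

Yes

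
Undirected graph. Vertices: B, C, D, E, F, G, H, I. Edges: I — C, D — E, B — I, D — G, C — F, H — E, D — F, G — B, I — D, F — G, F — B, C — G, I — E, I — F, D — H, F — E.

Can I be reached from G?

Explore from G.
Distance 1: reach B, C, D, F.
Distance 2: reach E, H, I.
Found I.

Yes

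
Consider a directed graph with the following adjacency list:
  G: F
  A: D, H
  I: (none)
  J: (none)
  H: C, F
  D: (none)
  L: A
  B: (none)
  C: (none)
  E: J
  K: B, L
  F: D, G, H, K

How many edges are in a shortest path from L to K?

Distance 0: L.
Distance 1: A.
Distance 2: D, H.
Distance 3: C, F.
Distance 4: G, K — contains K.

4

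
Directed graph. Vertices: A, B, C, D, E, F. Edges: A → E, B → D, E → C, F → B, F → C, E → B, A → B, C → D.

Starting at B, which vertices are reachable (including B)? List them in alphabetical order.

Start at B.
Its neighbours: D.
Nothing further is reachable.

B, D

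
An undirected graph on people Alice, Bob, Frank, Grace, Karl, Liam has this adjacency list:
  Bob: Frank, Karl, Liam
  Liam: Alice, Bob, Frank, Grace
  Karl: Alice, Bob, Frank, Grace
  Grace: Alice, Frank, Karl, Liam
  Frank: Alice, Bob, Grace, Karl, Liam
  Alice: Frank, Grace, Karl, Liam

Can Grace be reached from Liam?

Yes

Explore from Liam.
Distance 1: reach Alice, Bob, Frank, Grace.
Found Grace.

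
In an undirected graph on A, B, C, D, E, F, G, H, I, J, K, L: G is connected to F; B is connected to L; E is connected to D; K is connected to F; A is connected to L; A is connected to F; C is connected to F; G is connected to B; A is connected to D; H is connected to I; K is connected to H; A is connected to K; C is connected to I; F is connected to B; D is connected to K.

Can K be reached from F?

Yes

Explore from F.
Distance 1: reach A, B, C, G, K.
Found K.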